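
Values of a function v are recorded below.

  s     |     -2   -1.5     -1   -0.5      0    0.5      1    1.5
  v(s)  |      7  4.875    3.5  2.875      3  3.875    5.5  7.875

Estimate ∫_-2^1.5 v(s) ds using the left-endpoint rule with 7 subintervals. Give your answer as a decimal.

15.3125

Δs = 0.5.
Sum = 0.5·[7 + 4.875 + 3.5 + 2.875 + 3 + 3.875 + 5.5] = 15.3125.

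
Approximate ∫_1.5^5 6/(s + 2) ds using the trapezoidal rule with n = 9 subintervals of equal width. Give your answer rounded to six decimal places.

Δs = (5 − 1.5)/9 = 7/18.
f(1.5) = 12/7, f(17/9) = 54/35, f(41/18) = 108/77, f(8/3) = 9/7, f(55/18) = 108/91, f(31/9) = 54/49, f(23/6) = 36/35, f(38/9) = 27/28, f(83/18) = 108/119, f(5) = 6/7.
T_9 = (Δs/2)·[f(s_0) + 2f(s_1) + ... + 2f(s_{8}) + f(s_9)].
Sum ≈ 4.163506.

4.163506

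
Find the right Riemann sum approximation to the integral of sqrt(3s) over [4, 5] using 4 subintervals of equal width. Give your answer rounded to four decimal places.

3.7232

Δs = (5 − 4)/4 = 0.25.
Right endpoints: 4.25, 4.5, 4.75, 5.
f(4.25) ≈ 3.5707, f(4.5) ≈ 3.6742, f(4.75) ≈ 3.7749, f(5) ≈ 3.8730.
Sum = Δs · [f(4.25) + f(4.5) + f(4.75) + f(5)].
Sum ≈ 3.7232.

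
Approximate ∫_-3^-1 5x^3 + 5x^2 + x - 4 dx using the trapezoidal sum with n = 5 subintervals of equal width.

Δx = (-1 − (-3))/5 = 0.4.
f(-3) = -97, f(-2.6) = -60.68, f(-2.2) = -35.24, f(-1.8) = -18.76, f(-1.4) = -9.32, f(-1) = -5.
T_5 = (Δx/2)·[f(x_0) + 2f(x_1) + ... + 2f(x_{4}) + f(x_5)].
Sum = -70.

-70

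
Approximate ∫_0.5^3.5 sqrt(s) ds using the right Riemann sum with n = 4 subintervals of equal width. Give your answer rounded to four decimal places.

Δs = (3.5 − 0.5)/4 = 0.75.
Right endpoints: 1.25, 2, 2.75, 3.5.
f(1.25) ≈ 1.1180, f(2) ≈ 1.4142, f(2.75) ≈ 1.6583, f(3.5) ≈ 1.8708.
Sum = Δs · [f(1.25) + f(2) + f(2.75) + f(3.5)].
Sum ≈ 4.5460.

4.5460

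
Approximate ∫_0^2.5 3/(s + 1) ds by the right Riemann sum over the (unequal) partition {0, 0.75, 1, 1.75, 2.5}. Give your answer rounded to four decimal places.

Subinterval widths: 0.75, 0.25, 0.75, 0.75.
Right endpoints: 0.75, 1, 1.75, 2.5.
f(0.75) = 12/7, f(1) = 1.5, f(1.75) = 12/11, f(2.5) = 6/7.
Sum = Σ Δs_i · f(s_i).
Sum ≈ 3.1218.

3.1218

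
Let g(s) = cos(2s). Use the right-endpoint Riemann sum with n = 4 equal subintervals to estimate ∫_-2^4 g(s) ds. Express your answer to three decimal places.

0.393

Δs = (4 − (-2))/4 = 1.5.
Right endpoints: -0.5, 1, 2.5, 4.
g(-0.5) ≈ 0.540, g(1) ≈ -0.416, g(2.5) ≈ 0.284, g(4) ≈ -0.146.
Sum = Δs · [g(-0.5) + g(1) + g(2.5) + g(4)].
Sum ≈ 0.393.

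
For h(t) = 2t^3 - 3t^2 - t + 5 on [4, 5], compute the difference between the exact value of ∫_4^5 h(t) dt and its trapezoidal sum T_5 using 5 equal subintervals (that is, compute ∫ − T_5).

-0.16

Exact integral: ∫_4^5 h(t) dt = 124.
T_5 = 124.16.
Error = 124 − 124.16 = -0.16.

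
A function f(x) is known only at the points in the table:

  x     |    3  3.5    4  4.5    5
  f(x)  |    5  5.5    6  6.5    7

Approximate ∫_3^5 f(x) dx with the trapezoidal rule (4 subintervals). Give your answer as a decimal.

Δx = 0.5.
T_4 = (0.5/2)·[5 + 2·5.5 + 2·6 + 2·6.5 + 7] = 12.

12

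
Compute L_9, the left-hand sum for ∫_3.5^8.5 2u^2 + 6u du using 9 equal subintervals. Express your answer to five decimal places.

519.68107

Δu = (8.5 − 3.5)/9 = 5/9.
Left endpoints: 3.5, 73/18, 83/18, 31/6, 103/18, 113/18, 41/6, 133/18, 143/18.
f(3.5) = 45.5, f(73/18) = 9271/162, f(83/18) = 11371/162, f(31/6) = 1519/18, f(103/18) = 16171/162, f(113/18) = 18871/162, f(41/6) = 2419/18, f(133/18) = 24871/162, f(143/18) = 28171/162.
Sum = Δu · [f(3.5) + f(73/18) + f(83/18) + ...].
Sum ≈ 519.68107.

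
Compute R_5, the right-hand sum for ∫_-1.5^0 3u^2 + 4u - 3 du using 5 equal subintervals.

-5.67

Δu = (0 − (-1.5))/5 = 0.3.
Right endpoints: -1.2, -0.9, -0.6, -0.3, 0.
f(-1.2) = -3.48, f(-0.9) = -4.17, f(-0.6) = -4.32, f(-0.3) = -3.93, f(0) = -3.
Sum = Δu · [f(-1.2) + f(-0.9) + f(-0.6) + f(-0.3) + f(0)].
Sum = -5.67.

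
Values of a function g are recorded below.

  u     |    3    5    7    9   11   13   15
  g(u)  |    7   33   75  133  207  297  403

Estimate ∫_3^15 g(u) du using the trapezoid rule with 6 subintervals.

1900

Δu = 2.
T_6 = (2/2)·[7 + 2·33 + 2·75 + 2·133 + 2·207 + 2·297 + 403] = 1900.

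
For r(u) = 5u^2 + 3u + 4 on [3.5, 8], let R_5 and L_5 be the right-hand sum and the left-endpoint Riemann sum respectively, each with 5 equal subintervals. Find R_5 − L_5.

R_5 = 1003.05.
L_5 = 758.025.
R_5 − L_5 = 245.025.

245.025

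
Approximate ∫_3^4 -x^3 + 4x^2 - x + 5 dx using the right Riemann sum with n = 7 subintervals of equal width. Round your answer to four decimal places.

Δx = (4 − 3)/7 = 1/7.
Right endpoints: 22/7, 23/7, 24/7, 25/7, 26/7, 27/7, 4.
f(22/7) = 3541/343, f(23/7) = 3233/343, f(24/7) = 2843/343, f(25/7) = 2365/343, f(26/7) = 1793/343, f(27/7) = 1121/343, f(4) = 1.
Sum = Δx · [f(22/7) + f(23/7) + f(24/7) + ...].
Sum ≈ 6.3469.

6.3469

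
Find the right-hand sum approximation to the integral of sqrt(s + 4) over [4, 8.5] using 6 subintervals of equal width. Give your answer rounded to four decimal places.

14.6413

Δs = (8.5 − 4)/6 = 0.75.
Right endpoints: 4.75, 5.5, 6.25, 7, 7.75, 8.5.
f(4.75) ≈ 2.9580, f(5.5) ≈ 3.0822, f(6.25) ≈ 3.2016, f(7) ≈ 3.3166, f(7.75) ≈ 3.4278, f(8.5) ≈ 3.5355.
Sum = Δs · [f(4.75) + f(5.5) + f(6.25) + ...].
Sum ≈ 14.6413.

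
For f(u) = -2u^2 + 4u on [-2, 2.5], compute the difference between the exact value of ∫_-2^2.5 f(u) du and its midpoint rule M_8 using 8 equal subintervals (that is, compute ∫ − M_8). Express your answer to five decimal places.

-0.23730

Exact integral: ∫_-2^2.5 f(u) du = -11.25.
M_8 ≈ -11.0126953.
Error ≈ -11.25 − (-11.0126953) ≈ -0.23730.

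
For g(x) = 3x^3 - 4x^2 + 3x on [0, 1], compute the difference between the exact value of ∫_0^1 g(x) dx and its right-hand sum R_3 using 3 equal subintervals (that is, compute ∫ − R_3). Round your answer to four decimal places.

-0.3426

Exact integral: ∫_0^1 g(x) dx ≈ 0.916667.
R_3 ≈ 1.259259.
Error ≈ 0.916667 − 1.259259 ≈ -0.3426.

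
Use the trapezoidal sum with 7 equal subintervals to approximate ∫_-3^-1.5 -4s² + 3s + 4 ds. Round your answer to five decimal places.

Δs = (-1.5 − (-3))/7 = 3/14.
f(-3) = -41, f(-39/14) = -3469/98, f(-18/7) = -1478/49, f(-33/14) = -2479/98, f(-15/7) = -1019/49, f(-27/14) = -1633/98, f(-12/7) = -632/49, f(-1.5) = -9.5.
T_7 = (Δs/2)·[f(s_0) + 2f(s_1) + ... + 2f(s_{6}) + f(s_7)].
Sum ≈ -35.67092.

-35.67092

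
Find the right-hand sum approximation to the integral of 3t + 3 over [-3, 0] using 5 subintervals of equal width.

-1.8

Δt = (0 − (-3))/5 = 0.6.
Right endpoints: -2.4, -1.8, -1.2, -0.6, 0.
f(-2.4) = -4.2, f(-1.8) = -2.4, f(-1.2) = -0.6, f(-0.6) = 1.2, f(0) = 3.
Sum = Δt · [f(-2.4) + f(-1.8) + f(-1.2) + f(-0.6) + f(0)].
Sum = -1.8.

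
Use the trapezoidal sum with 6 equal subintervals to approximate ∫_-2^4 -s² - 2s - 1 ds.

-43

Δs = (4 − (-2))/6 = 1.
f(-2) = -1, f(-1) = 0, f(0) = -1, f(1) = -4, f(2) = -9, f(3) = -16, f(4) = -25.
T_6 = (Δs/2)·[f(s_0) + 2f(s_1) + ... + 2f(s_{5}) + f(s_6)].
Sum = -43.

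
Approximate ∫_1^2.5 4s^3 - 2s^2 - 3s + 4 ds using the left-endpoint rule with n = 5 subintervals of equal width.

20.34

Δs = (2.5 − 1)/5 = 0.3.
Left endpoints: 1, 1.3, 1.6, 1.9, 2.2.
f(1) = 3, f(1.3) = 5.508, f(1.6) = 10.464, f(1.9) = 18.516, f(2.2) = 30.312.
Sum = Δs · [f(1) + f(1.3) + f(1.6) + f(1.9) + f(2.2)].
Sum = 20.34.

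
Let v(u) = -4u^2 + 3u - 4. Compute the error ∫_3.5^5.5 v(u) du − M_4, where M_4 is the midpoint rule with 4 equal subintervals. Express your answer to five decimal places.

Exact integral: ∫_3.5^5.5 v(u) du ≈ -145.6666667.
M_4 = -145.5.
Error ≈ -145.6666667 − (-145.5) ≈ -0.16667.

-0.16667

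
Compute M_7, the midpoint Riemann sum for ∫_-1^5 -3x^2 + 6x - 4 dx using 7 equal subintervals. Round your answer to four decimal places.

Δx = (5 − (-1))/7 = 6/7.
Midpoints: -4/7, 2/7, 8/7, 2, 20/7, 26/7, 32/7.
f(-4/7) = -412/49, f(2/7) = -124/49, f(8/7) = -52/49, f(2) = -4, f(20/7) = -556/49, f(26/7) = -1132/49, f(32/7) = -1924/49.
Sum = Δx · [f(-4/7) + f(2/7) + f(8/7) + ...].
Sum ≈ -76.8980.

-76.8980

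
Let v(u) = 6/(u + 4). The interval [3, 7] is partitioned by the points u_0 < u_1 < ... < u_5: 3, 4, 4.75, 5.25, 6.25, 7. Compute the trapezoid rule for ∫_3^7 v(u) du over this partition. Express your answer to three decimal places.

Subinterval widths: 1, 0.75, 0.5, 1, 0.75.
v(3) = 6/7, v(4) = 0.75, v(4.75) = 24/35, v(5.25) = 24/37, v(6.25) = 24/41, v(7) = 6/11.
On each subinterval the trapezoid contributes (Δu_i/2)·[v(u_{i-1}) + v(u_i)].
Sum ≈ 2.717.

2.717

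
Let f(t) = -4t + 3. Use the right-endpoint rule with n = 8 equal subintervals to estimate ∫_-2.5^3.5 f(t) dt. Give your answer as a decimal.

-3

Δt = (3.5 − (-2.5))/8 = 0.75.
Right endpoints: -1.75, -1, -0.25, 0.5, 1.25, 2, 2.75, 3.5.
f(-1.75) = 10, f(-1) = 7, f(-0.25) = 4, f(0.5) = 1, f(1.25) = -2, f(2) = -5, f(2.75) = -8, f(3.5) = -11.
Sum = Δt · [f(-1.75) + f(-1) + f(-0.25) + ...].
Sum = -3.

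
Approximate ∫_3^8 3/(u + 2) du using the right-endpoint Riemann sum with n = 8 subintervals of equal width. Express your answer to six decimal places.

Δu = (8 − 3)/8 = 0.625.
Right endpoints: 3.625, 4.25, 4.875, 5.5, 6.125, 6.75, 7.375, 8.
f(3.625) = 8/15, f(4.25) = 0.48, f(4.875) = 24/55, f(5.5) = 0.4, f(6.125) = 24/65, f(6.75) = 12/35, f(7.375) = 0.32, f(8) = 0.3.
Sum = Δu · [f(3.625) + f(4.25) + f(4.875) + ...].
Sum ≈ 1.988616.

1.988616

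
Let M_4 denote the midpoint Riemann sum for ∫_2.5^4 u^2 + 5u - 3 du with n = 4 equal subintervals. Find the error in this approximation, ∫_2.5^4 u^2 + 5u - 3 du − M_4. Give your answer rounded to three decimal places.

0.018

Exact integral: ∫_2.5^4 f(u) du = 36.
M_4 ≈ 35.98242.
Error ≈ 36 − 35.98242 ≈ 0.018.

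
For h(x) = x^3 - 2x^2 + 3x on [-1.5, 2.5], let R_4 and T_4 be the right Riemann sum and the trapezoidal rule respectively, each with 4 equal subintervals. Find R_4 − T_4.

11.5

R_4 = 13.
T_4 = 1.5.
R_4 − T_4 = 11.5.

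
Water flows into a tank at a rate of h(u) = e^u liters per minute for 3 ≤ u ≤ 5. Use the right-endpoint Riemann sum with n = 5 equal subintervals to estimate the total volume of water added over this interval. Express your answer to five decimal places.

Δu = (5 − 3)/5 = 0.4.
Right endpoints: 3.4, 3.8, 4.2, 4.6, 5.
h(3.4) ≈ 29.96410, h(3.8) ≈ 44.70118, h(4.2) ≈ 66.68633, h(4.6) ≈ 99.48432, h(5) ≈ 148.41316.
Sum = Δu · [h(3.4) + h(3.8) + h(4.2) + h(4.6) + h(5)].
Sum ≈ 155.69964.

155.69964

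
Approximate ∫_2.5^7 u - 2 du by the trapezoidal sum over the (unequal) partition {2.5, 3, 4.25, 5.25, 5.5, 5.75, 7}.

Subinterval widths: 0.5, 1.25, 1, 0.25, 0.25, 1.25.
f(2.5) = 0.5, f(3) = 1, f(4.25) = 2.25, f(5.25) = 3.25, f(5.5) = 3.5, f(5.75) = 3.75, f(7) = 5.
On each subinterval the trapezoid contributes (Δu_i/2)·[f(u_{i-1}) + f(u_i)].
Sum = 12.375.

12.375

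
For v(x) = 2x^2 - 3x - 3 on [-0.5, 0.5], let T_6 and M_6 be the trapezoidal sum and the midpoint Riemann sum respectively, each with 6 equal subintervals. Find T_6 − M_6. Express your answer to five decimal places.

T_6 ≈ -2.8240741.
M_6 ≈ -2.8379630.
T_6 − M_6 ≈ 0.01389.

0.01389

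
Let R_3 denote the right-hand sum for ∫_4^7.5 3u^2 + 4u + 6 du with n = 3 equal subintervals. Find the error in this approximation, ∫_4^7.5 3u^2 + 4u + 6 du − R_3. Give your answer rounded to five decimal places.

-80.98611

Exact integral: ∫_4^7.5 f(u) du = 459.375.
R_3 ≈ 540.3611111.
Error ≈ 459.375 − 540.3611111 ≈ -80.98611.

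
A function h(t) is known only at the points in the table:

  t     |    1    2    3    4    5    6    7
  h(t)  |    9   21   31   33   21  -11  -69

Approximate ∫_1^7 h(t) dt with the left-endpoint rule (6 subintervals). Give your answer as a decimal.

104

Δt = 1.
Sum = 1·[9 + 21 + 31 + 33 + 21 + (-11)] = 104.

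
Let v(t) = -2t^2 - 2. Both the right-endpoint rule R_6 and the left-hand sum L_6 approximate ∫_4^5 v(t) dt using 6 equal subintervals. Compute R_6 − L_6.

R_6 ≈ -44.175926.
L_6 ≈ -41.175926.
R_6 − L_6 = -3.

-3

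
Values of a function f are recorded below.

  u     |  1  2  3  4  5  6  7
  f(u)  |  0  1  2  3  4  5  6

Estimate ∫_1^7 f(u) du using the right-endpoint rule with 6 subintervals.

Δu = 1.
Sum = 1·[1 + 2 + 3 + 4 + 5 + 6] = 21.

21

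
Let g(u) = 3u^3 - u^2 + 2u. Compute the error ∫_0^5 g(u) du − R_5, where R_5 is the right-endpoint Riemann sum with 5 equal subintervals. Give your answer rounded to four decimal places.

-197.9167

Exact integral: ∫_0^5 g(u) du ≈ 452.083333.
R_5 = 650.
Error ≈ 452.083333 − 650 ≈ -197.9167.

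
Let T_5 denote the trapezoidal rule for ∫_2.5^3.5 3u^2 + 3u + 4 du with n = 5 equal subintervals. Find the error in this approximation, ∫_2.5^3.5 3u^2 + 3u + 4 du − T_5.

-0.02

Exact integral: ∫_2.5^3.5 f(u) du = 40.25.
T_5 = 40.27.
Error = 40.25 − 40.27 = -0.02.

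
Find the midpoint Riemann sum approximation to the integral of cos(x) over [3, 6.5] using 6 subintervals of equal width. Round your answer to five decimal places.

0.07506

Δx = (6.5 − 3)/6 = 7/12.
Midpoints: 79/24, 3.875, 107/24, 121/24, 5.625, 149/24.
f(79/24) ≈ -0.98876, f(3.875) ≈ -0.74290, f(107/24) ≈ -0.25133, f(121/24) ≈ 0.32336, f(5.625) ≈ 0.79110, f(149/24) ≈ 0.99720.
Sum = Δx · [f(79/24) + f(3.875) + f(107/24) + ...].
Sum ≈ 0.07506.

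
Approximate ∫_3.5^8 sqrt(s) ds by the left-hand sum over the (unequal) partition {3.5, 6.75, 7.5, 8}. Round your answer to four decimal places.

9.3981

Subinterval widths: 3.25, 0.75, 0.5.
Left endpoints: 3.5, 6.75, 7.5.
f(3.5) ≈ 1.8708, f(6.75) ≈ 2.5981, f(7.5) ≈ 2.7386.
Sum = Σ Δs_i · f(s_i).
Sum ≈ 9.3981.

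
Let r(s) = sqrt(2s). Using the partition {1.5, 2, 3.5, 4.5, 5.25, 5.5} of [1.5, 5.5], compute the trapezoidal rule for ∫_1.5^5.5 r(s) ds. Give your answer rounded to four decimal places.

Subinterval widths: 0.5, 1.5, 1, 0.75, 0.25.
r(1.5) ≈ 1.7321, r(2) ≈ 2.0000, r(3.5) ≈ 2.6458, r(4.5) ≈ 3.0000, r(5.25) ≈ 3.2404, r(5.5) ≈ 3.3166.
On each subinterval the trapezoid contributes (Δs_i/2)·[r(s_{i-1}) + r(s_i)].
Sum ≈ 10.4000.

10.4000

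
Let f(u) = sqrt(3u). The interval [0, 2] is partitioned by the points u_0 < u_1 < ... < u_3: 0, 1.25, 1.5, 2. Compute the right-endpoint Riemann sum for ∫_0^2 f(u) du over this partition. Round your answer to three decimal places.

Subinterval widths: 1.25, 0.25, 0.5.
Right endpoints: 1.25, 1.5, 2.
f(1.25) ≈ 1.936, f(1.5) ≈ 2.121, f(2) ≈ 2.449.
Sum = Σ Δu_i · f(u_i).
Sum ≈ 4.176.

4.176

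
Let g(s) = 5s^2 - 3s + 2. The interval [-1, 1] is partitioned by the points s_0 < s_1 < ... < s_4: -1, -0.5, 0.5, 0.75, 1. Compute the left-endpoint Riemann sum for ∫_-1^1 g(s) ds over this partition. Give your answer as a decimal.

Subinterval widths: 0.5, 1, 0.25, 0.25.
Left endpoints: -1, -0.5, 0.5, 0.75.
g(-1) = 10, g(-0.5) = 4.75, g(0.5) = 1.75, g(0.75) = 2.5625.
Sum = Σ Δs_i · g(s_i).
Sum = 10.828125.

10.828125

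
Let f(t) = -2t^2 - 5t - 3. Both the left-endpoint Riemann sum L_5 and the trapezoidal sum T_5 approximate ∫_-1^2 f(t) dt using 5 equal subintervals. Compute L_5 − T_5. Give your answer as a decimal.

6.3

L_5 = -16.56.
T_5 = -22.86.
L_5 − T_5 = 6.3.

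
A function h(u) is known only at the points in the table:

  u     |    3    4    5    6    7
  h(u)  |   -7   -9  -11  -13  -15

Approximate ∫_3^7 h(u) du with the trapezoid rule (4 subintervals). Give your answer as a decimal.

Δu = 1.
T_4 = (1/2)·[(-7) + 2·(-9) + 2·(-11) + 2·(-13) + (-15)] = -44.

-44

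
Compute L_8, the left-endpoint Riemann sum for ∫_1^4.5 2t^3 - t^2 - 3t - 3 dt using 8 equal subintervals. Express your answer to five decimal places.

103.92334

Δt = (4.5 − 1)/8 = 0.4375.
Left endpoints: 1, 1.4375, 1.875, 2.3125, 2.75, 3.1875, 3.625, 4.0625.
f(1) = -5, f(1.4375) = -7041/2048, f(1.875) = 1.04296875, f(2.3125) = 19349/2048, f(2.75) = 22.78125, f(3.1875) = 86115/2048, f(3.625) = 68.25390625, f(4.0625) = 209721/2048.
Sum = Δt · [f(1) + f(1.4375) + f(1.875) + ...].
Sum ≈ 103.92334.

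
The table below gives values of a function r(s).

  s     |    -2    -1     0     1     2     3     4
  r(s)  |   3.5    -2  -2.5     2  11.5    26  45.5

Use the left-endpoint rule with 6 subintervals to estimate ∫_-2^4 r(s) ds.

38.5

Δs = 1.
Sum = 1·[3.5 + (-2) + (-2.5) + 2 + 11.5 + 26] = 38.5.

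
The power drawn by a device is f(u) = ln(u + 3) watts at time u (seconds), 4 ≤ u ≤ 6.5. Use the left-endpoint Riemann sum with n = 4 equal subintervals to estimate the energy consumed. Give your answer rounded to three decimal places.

Δu = (6.5 − 4)/4 = 0.625.
Left endpoints: 4, 4.625, 5.25, 5.875.
f(4) ≈ 1.946, f(4.625) ≈ 2.031, f(5.25) ≈ 2.110, f(5.875) ≈ 2.183.
Sum = Δu · [f(4) + f(4.625) + f(5.25) + f(5.875)].
Sum ≈ 5.169.

5.169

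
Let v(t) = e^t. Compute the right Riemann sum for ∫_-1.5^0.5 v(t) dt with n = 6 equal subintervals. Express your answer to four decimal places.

Δt = (0.5 − (-1.5))/6 = 1/3.
Right endpoints: -7/6, -5/6, -0.5, -1/6, 1/6, 0.5.
v(-7/6) ≈ 0.3114, v(-5/6) ≈ 0.4346, v(-0.5) ≈ 0.6065, v(-1/6) ≈ 0.8465, v(1/6) ≈ 1.1814, v(0.5) ≈ 1.6487.
Sum = Δt · [v(-7/6) + v(-5/6) + v(-0.5) + ...].
Sum ≈ 1.6764.

1.6764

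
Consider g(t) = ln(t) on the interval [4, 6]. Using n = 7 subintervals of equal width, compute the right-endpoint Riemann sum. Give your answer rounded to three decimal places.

3.263

Δt = (6 − 4)/7 = 2/7.
Right endpoints: 30/7, 32/7, 34/7, 36/7, 38/7, 40/7, 6.
g(30/7) ≈ 1.455, g(32/7) ≈ 1.520, g(34/7) ≈ 1.580, g(36/7) ≈ 1.638, g(38/7) ≈ 1.692, g(40/7) ≈ 1.743, g(6) ≈ 1.792.
Sum = Δt · [g(30/7) + g(32/7) + g(34/7) + ...].
Sum ≈ 3.263.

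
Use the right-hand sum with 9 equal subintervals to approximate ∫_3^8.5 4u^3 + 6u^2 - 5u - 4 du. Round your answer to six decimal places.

Δu = (8.5 − 3)/9 = 11/18.
Right endpoints: 65/18, 38/9, 29/6, 49/9, 109/18, 20/3, 131/18, 71/9, 8.5.
f(65/18) = 356543/1458, f(38/9) = 279158/729, f(29/6) = 30437/54, f(49/9) = 577489/729, f(109/18) = 1565839/1458, f(20/3) = 38192/27, f(131/18) = 2652551/1458, f(71/9) = 1672187/729, f(8.5) = 2843.5.
Sum = Δu · [f(65/18) + f(38/9) + f(29/6) + ...].
Sum ≈ 6984.015432.

6984.015432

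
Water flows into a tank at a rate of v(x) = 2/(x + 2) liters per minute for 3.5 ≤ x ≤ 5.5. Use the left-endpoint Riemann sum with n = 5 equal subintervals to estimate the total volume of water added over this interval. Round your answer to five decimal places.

Δx = (5.5 − 3.5)/5 = 0.4.
Left endpoints: 3.5, 3.9, 4.3, 4.7, 5.1.
v(3.5) = 4/11, v(3.9) = 20/59, v(4.3) = 20/63, v(4.7) = 20/67, v(5.1) = 20/71.
Sum = Δx · [v(3.5) + v(3.9) + v(4.3) + v(4.7) + v(5.1)].
Sum ≈ 0.64011.

0.64011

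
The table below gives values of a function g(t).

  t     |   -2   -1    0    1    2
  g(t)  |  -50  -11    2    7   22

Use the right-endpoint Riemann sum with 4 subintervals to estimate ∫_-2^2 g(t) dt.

20

Δt = 1.
Sum = 1·[(-11) + 2 + 7 + 22] = 20.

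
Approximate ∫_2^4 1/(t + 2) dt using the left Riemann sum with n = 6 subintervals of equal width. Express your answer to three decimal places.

Δt = (4 − 2)/6 = 1/3.
Left endpoints: 2, 7/3, 8/3, 3, 10/3, 11/3.
f(2) = 0.25, f(7/3) = 3/13, f(8/3) = 3/14, f(3) = 0.2, f(10/3) = 0.1875, f(11/3) = 3/17.
Sum = Δt · [f(2) + f(7/3) + f(8/3) + ...].
Sum ≈ 0.420.

0.420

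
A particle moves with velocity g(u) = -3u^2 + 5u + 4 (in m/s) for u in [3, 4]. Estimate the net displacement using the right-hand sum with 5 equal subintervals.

Δu = (4 − 3)/5 = 0.2.
Right endpoints: 3.2, 3.4, 3.6, 3.8, 4.
g(3.2) = -10.72, g(3.4) = -13.68, g(3.6) = -16.88, g(3.8) = -20.32, g(4) = -24.
Sum = Δu · [g(3.2) + g(3.4) + g(3.6) + g(3.8) + g(4)].
Sum = -17.12.

-17.12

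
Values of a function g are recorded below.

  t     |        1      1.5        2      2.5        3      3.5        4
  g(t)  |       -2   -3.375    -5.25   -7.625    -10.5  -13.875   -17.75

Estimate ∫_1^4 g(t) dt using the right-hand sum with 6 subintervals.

Δt = 0.5.
Sum = 0.5·[(-3.375) + (-5.25) + (-7.625) + (-10.5) + (-13.875) + (-17.75)] = -29.1875.

-29.1875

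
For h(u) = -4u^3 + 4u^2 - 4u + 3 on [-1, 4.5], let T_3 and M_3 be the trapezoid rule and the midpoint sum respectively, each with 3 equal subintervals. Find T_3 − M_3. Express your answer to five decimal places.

T_3 ≈ -360.6064815.
M_3 ≈ -282.0405093.
T_3 − M_3 ≈ -78.56597.

-78.56597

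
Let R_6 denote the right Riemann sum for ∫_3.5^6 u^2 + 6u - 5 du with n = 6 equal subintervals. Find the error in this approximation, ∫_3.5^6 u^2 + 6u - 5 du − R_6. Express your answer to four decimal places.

Exact integral: ∫_3.5^6 f(u) du ≈ 116.458333.
R_6 ≈ 124.603588.
Error ≈ 116.458333 − 124.603588 ≈ -8.1453.

-8.1453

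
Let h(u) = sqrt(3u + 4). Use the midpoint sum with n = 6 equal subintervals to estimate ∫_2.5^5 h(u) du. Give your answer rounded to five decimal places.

9.73864

Δu = (5 − 2.5)/6 = 5/12.
Midpoints: 65/24, 3.125, 85/24, 95/24, 4.375, 115/24.
h(65/24) ≈ 3.48210, h(3.125) ≈ 3.65718, h(85/24) ≈ 3.82426, h(95/24) ≈ 3.98434, h(4.375) ≈ 4.13824, h(115/24) ≈ 4.28661.
Sum = Δu · [h(65/24) + h(3.125) + h(85/24) + ...].
Sum ≈ 9.73864.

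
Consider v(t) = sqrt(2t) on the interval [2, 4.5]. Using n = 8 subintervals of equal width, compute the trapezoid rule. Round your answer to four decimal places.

Δt = (4.5 − 2)/8 = 0.3125.
v(2) ≈ 2.0000, v(2.3125) ≈ 2.1506, v(2.625) ≈ 2.2913, v(2.9375) ≈ 2.4238, v(3.25) ≈ 2.5495, v(3.5625) ≈ 2.6693, v(3.875) ≈ 2.7839, v(4.1875) ≈ 2.8940, v(4.5) ≈ 3.0000.
T_8 = (Δt/2)·[v(t_0) + 2v(t_1) + ... + 2v(t_{7}) + v(t_8)].
Sum ≈ 6.3320.

6.3320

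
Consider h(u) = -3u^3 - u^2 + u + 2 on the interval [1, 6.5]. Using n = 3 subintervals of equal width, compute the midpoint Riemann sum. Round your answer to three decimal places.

Δu = (6.5 − 1)/3 = 11/6.
Midpoints: 23/12, 3.75, 67/12.
h(23/12) = -4009/192, h(3.75) = -166.515625, h(67/12) = -314351/576.
Sum = Δu · [h(23/12) + h(3.75) + h(67/12)].
Sum ≈ -1344.098.

-1344.098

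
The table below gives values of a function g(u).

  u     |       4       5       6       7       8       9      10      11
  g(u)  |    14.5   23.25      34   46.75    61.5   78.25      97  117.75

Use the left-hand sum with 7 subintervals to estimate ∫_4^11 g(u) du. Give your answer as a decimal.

355.25

Δu = 1.
Sum = 1·[14.5 + 23.25 + 34 + 46.75 + 61.5 + 78.25 + 97] = 355.25.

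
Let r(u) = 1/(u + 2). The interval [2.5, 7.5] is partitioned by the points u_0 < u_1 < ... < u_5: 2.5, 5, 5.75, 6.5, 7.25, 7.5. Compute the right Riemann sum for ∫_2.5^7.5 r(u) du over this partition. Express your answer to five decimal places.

Subinterval widths: 2.5, 0.75, 0.75, 0.75, 0.25.
Right endpoints: 5, 5.75, 6.5, 7.25, 7.5.
r(5) = 1/7, r(5.75) = 4/31, r(6.5) = 2/17, r(7.25) = 4/37, r(7.5) = 2/19.
Sum = Σ Δu_i · r(u_i).
Sum ≈ 0.64955.

0.64955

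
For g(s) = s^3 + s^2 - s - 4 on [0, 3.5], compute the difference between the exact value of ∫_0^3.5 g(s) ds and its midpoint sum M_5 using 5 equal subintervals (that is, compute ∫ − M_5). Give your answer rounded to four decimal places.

0.8932

Exact integral: ∫_0^3.5 g(s) ds ≈ 31.682292.
M_5 = 30.7890625.
Error ≈ 31.682292 − 30.7890625 ≈ 0.8932.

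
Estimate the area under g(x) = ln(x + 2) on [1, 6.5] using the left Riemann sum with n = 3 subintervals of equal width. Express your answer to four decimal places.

Δx = (6.5 − 1)/3 = 11/6.
Left endpoints: 1, 17/6, 14/3.
g(1) ≈ 1.0986, g(17/6) ≈ 1.5755, g(14/3) ≈ 1.8971.
Sum = Δx · [g(1) + g(17/6) + g(14/3)].
Sum ≈ 8.3807.

8.3807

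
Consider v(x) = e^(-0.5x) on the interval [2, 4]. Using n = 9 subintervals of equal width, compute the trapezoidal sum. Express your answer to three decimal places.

Δx = (4 − 2)/9 = 2/9.
v(2) ≈ 0.368, v(20/9) ≈ 0.329, v(22/9) ≈ 0.295, v(8/3) ≈ 0.264, v(26/9) ≈ 0.236, v(28/9) ≈ 0.211, v(10/3) ≈ 0.189, v(32/9) ≈ 0.169, v(34/9) ≈ 0.151, v(4) ≈ 0.135.
T_9 = (Δx/2)·[v(x_0) + 2v(x_1) + ... + 2v(x_{8}) + v(x_9)].
Sum ≈ 0.466.

0.466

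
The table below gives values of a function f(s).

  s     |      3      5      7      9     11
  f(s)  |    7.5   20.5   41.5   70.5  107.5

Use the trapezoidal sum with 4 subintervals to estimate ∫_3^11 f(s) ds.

380

Δs = 2.
T_4 = (2/2)·[7.5 + 2·20.5 + 2·41.5 + 2·70.5 + 107.5] = 380.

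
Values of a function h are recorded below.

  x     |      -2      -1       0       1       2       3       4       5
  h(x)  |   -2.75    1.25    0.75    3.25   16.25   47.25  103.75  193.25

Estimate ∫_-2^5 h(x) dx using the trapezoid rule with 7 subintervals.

Δx = 1.
T_7 = (1/2)·[(-2.75) + 2·1.25 + 2·0.75 + 2·3.25 + 2·16.25 + 2·47.25 + 2·103.75 + 193.25] = 267.75.

267.75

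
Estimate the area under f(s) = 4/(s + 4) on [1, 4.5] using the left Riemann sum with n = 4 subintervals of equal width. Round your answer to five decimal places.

Δs = (4.5 − 1)/4 = 0.875.
Left endpoints: 1, 1.875, 2.75, 3.625.
f(1) = 0.8, f(1.875) = 32/47, f(2.75) = 16/27, f(3.625) = 32/61.
Sum = Δs · [f(1) + f(1.875) + f(2.75) + f(3.625)].
Sum ≈ 2.27328.

2.27328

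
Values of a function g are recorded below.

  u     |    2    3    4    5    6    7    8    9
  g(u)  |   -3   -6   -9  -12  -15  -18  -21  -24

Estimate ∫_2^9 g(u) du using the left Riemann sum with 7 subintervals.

Δu = 1.
Sum = 1·[(-3) + (-6) + (-9) + (-12) + (-15) + (-18) + (-21)] = -84.

-84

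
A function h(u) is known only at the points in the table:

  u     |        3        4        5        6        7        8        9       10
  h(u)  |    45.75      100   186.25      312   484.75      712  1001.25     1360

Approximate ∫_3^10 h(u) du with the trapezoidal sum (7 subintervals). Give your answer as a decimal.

3499.125

Δu = 1.
T_7 = (1/2)·[45.75 + 2·100 + 2·186.25 + 2·312 + 2·484.75 + 2·712 + 2·1001.25 + 1360] = 3499.125.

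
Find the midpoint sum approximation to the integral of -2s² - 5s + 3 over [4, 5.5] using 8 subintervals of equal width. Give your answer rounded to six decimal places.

-99.366211

Δs = (5.5 − 4)/8 = 0.1875.
Midpoints: 4.09375, 4.28125, 4.46875, 4.65625, 4.84375, 5.03125, 5.21875, 5.40625.
f(4.09375) = -26105/512, f(4.28125) = -28193/512, f(4.46875) = -30353/512, f(4.65625) = -32585/512, f(4.84375) = -34889/512, f(5.03125) = -37265/512, f(5.21875) = -39713/512, f(5.40625) = -42233/512.
Sum = Δs · [f(4.09375) + f(4.28125) + f(4.46875) + ...].
Sum ≈ -99.366211.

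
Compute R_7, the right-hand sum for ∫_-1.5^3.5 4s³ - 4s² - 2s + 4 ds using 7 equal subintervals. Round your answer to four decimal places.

144.9490

Δs = (3.5 − (-1.5))/7 = 5/7.
Right endpoints: -11/14, -1/14, 9/14, 19/14, 29/14, 39/14, 3.5.
f(-11/14) = 797/686, f(-1/14) = 2827/686, f(9/14) = 1457/686, f(19/14) = 2687/686, f(29/14) = 12517/686, f(39/14) = 36947/686, f(3.5) = 119.5.
Sum = Δs · [f(-11/14) + f(-1/14) + f(9/14) + ...].
Sum ≈ 144.9490.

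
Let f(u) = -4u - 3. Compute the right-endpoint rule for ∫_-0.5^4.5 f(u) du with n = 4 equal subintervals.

Δu = (4.5 − (-0.5))/4 = 1.25.
Right endpoints: 0.75, 2, 3.25, 4.5.
f(0.75) = -6, f(2) = -11, f(3.25) = -16, f(4.5) = -21.
Sum = Δu · [f(0.75) + f(2) + f(3.25) + f(4.5)].
Sum = -67.5.

-67.5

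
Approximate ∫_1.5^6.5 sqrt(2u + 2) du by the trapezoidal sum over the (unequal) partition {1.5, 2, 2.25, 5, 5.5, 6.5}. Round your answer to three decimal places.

15.572

Subinterval widths: 0.5, 0.25, 2.75, 0.5, 1.
f(1.5) ≈ 2.236, f(2) ≈ 2.449, f(2.25) ≈ 2.550, f(5) ≈ 3.464, f(5.5) ≈ 3.606, f(6.5) ≈ 3.873.
On each subinterval the trapezoid contributes (Δu_i/2)·[f(u_{i-1}) + f(u_i)].
Sum ≈ 15.572.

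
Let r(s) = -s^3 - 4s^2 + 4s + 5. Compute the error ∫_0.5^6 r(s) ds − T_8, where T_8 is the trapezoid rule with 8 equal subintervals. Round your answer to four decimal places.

5.9574

Exact integral: ∫_0.5^6 r(s) ds ≈ -512.817708.
T_8 ≈ -518.775146.
Error ≈ -512.817708 − (-518.775146) ≈ 5.9574.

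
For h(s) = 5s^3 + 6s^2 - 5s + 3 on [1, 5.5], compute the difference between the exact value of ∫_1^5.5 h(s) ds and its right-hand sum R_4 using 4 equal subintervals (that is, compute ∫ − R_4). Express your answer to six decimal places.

-603.149414

Exact integral: ∫_1^5.5 h(s) ds = 1413.703125.
R_4 ≈ 2016.85253906.
Error ≈ 1413.703125 − 2016.85253906 ≈ -603.149414.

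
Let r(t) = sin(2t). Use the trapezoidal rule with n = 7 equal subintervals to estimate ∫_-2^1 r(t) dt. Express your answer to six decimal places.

-0.111387

Δt = (1 − (-2))/7 = 3/7.
r(-2) ≈ 0.756802, r(-11/7) ≈ 0.001264, r(-8/7) ≈ -0.755147, r(-5/7) ≈ -0.989903, r(-2/7) ≈ -0.540834, r(1/7) ≈ 0.281843, r(4/7) ≈ 0.909823, r(1) ≈ 0.909297.
T_7 = (Δt/2)·[r(t_0) + 2r(t_1) + ... + 2r(t_{6}) + r(t_7)].
Sum ≈ -0.111387.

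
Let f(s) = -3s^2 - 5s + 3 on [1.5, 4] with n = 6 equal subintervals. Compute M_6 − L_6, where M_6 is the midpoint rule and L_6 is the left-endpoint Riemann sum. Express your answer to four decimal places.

M_6 ≈ -87.391493.
L_6 ≈ -76.519097.
M_6 − L_6 ≈ -10.8724.

-10.8724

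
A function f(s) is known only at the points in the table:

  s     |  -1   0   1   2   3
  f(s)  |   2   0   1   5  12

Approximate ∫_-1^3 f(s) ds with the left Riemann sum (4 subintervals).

Δs = 1.
Sum = 1·[2 + 0 + 1 + 5] = 8.

8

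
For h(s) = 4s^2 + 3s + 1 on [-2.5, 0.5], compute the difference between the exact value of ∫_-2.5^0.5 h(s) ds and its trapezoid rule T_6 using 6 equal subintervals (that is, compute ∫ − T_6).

Exact integral: ∫_-2.5^0.5 h(s) ds = 15.
T_6 = 15.5.
Error = 15 − 15.5 = -0.5.

-0.5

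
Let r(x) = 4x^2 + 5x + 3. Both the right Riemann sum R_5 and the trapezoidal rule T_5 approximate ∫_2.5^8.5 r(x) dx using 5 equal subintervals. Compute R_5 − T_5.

R_5 = 1163.16.
T_5 = 986.76.
R_5 − T_5 = 176.4.

176.4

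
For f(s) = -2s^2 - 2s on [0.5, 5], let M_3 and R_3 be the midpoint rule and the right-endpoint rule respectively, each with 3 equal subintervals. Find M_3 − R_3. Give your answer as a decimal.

M_3 = -106.3125.
R_3 = -155.25.
M_3 − R_3 = 48.9375.

48.9375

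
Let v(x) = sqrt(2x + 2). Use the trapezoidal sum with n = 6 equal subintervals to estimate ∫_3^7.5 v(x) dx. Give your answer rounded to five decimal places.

15.81660

Δx = (7.5 − 3)/6 = 0.75.
v(3) ≈ 2.82843, v(3.75) ≈ 3.08221, v(4.5) ≈ 3.31662, v(5.25) ≈ 3.53553, v(6) ≈ 3.74166, v(6.75) ≈ 3.93700, v(7.5) ≈ 4.12311.
T_6 = (Δx/2)·[v(x_0) + 2v(x_1) + ... + 2v(x_{5}) + v(x_6)].
Sum ≈ 15.81660.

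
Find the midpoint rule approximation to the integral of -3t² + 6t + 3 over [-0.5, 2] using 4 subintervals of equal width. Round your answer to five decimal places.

10.86914

Δt = (2 − (-0.5))/4 = 0.625.
Midpoints: -0.1875, 0.4375, 1.0625, 1.6875.
f(-0.1875) = 1.76953125, f(0.4375) = 5.05078125, f(1.0625) = 5.98828125, f(1.6875) = 4.58203125.
Sum = Δt · [f(-0.1875) + f(0.4375) + f(1.0625) + f(1.6875)].
Sum ≈ 10.86914.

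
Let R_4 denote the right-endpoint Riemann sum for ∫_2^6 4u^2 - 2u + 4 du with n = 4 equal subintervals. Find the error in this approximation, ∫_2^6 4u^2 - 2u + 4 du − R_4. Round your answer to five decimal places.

Exact integral: ∫_2^6 f(u) du ≈ 261.3333333.
R_4 = 324.
Error ≈ 261.3333333 − 324 ≈ -62.66667.

-62.66667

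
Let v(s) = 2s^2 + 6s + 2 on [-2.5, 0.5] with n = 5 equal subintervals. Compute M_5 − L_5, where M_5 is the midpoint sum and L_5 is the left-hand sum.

M_5 = -1.68.
L_5 = -2.94.
M_5 − L_5 = 1.26.

1.26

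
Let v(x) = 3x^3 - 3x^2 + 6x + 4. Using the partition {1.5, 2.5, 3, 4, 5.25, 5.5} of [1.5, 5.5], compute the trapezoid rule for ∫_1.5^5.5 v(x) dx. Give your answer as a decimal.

Subinterval widths: 1, 0.5, 1, 1.25, 0.25.
v(1.5) = 16.375, v(2.5) = 47.125, v(3) = 76, v(4) = 172, v(5.25) = 386.921875, v(5.5) = 445.375.
On each subinterval the trapezoid contributes (Δx_i/2)·[v(x_{i-1}) + v(x_i)].
Sum = 639.89453125.

639.89453125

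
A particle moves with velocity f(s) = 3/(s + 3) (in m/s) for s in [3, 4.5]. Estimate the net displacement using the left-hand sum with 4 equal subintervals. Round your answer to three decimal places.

0.689

Δs = (4.5 − 3)/4 = 0.375.
Left endpoints: 3, 3.375, 3.75, 4.125.
f(3) = 0.5, f(3.375) = 8/17, f(3.75) = 4/9, f(4.125) = 8/19.
Sum = Δs · [f(3) + f(3.375) + f(3.75) + f(4.125)].
Sum ≈ 0.689.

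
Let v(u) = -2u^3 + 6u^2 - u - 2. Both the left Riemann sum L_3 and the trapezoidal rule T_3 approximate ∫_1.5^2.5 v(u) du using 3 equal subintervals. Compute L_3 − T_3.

0.25

L_3 ≈ 3.63889.
T_3 ≈ 3.38889.
L_3 − T_3 = 0.25.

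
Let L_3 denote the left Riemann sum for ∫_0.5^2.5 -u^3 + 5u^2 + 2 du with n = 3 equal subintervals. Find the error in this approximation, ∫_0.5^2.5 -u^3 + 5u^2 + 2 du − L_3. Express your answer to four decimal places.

4.7593

Exact integral: ∫_0.5^2.5 f(u) du ≈ 20.083333.
L_3 ≈ 15.324074.
Error ≈ 20.083333 − 15.324074 ≈ 4.7593.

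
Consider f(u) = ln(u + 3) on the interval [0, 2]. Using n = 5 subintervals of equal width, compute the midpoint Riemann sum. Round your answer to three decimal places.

2.752

Δu = (2 − 0)/5 = 0.4.
Midpoints: 0.2, 0.6, 1, 1.4, 1.8.
f(0.2) ≈ 1.163, f(0.6) ≈ 1.281, f(1) ≈ 1.386, f(1.4) ≈ 1.482, f(1.8) ≈ 1.569.
Sum = Δu · [f(0.2) + f(0.6) + f(1) + f(1.4) + f(1.8)].
Sum ≈ 2.752.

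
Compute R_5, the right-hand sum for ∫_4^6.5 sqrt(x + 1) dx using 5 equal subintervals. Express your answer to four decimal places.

Δx = (6.5 − 4)/5 = 0.5.
Right endpoints: 4.5, 5, 5.5, 6, 6.5.
f(4.5) ≈ 2.3452, f(5) ≈ 2.4495, f(5.5) ≈ 2.5495, f(6) ≈ 2.6458, f(6.5) ≈ 2.7386.
Sum = Δx · [f(4.5) + f(5) + f(5.5) + f(6) + f(6.5)].
Sum ≈ 6.3643.

6.3643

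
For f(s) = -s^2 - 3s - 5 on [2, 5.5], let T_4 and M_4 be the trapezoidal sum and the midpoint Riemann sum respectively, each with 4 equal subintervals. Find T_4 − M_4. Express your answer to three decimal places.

-0.670

T_4 = -110.11328125.
M_4 ≈ -109.44336.
T_4 − M_4 ≈ -0.670.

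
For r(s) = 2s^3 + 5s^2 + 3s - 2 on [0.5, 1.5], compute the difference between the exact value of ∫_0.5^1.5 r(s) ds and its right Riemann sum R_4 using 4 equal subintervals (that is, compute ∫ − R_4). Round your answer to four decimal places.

Exact integral: ∫_0.5^1.5 r(s) ds ≈ 8.916667.
R_4 = 11.46875.
Error ≈ 8.916667 − 11.46875 ≈ -2.5521.

-2.5521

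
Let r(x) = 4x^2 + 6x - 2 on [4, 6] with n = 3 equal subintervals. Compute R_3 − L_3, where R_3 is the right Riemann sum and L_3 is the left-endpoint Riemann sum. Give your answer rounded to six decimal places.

61.333333

R_3 ≈ 289.92592593.
L_3 ≈ 228.59259259.
R_3 − L_3 ≈ 61.333333.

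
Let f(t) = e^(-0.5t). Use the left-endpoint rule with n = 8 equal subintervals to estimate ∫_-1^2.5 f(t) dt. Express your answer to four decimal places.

Δt = (2.5 − (-1))/8 = 0.4375.
Left endpoints: -1, -0.5625, -0.125, 0.3125, 0.75, 1.1875, 1.625, 2.0625.
f(-1) ≈ 1.6487, f(-0.5625) ≈ 1.3248, f(-0.125) ≈ 1.0645, f(0.3125) ≈ 0.8553, f(0.75) ≈ 0.6873, f(1.1875) ≈ 0.5523, f(1.625) ≈ 0.4437, f(2.0625) ≈ 0.3566.
Sum = Δt · [f(-1) + f(-0.5625) + f(-0.125) + ...].
Sum ≈ 3.0333.

3.0333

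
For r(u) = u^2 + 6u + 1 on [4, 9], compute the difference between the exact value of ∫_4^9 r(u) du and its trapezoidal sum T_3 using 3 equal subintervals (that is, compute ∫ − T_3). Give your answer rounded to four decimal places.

-2.3148

Exact integral: ∫_4^9 r(u) du ≈ 421.666667.
T_3 ≈ 423.981481.
Error ≈ 421.666667 − 423.981481 ≈ -2.3148.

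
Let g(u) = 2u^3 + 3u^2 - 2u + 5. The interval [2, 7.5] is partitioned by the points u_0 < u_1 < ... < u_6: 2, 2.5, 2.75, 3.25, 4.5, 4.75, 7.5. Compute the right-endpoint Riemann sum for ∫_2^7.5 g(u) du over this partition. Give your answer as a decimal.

Subinterval widths: 0.5, 0.25, 0.5, 1.25, 0.25, 2.75.
Right endpoints: 2.5, 2.75, 3.25, 4.5, 4.75, 7.5.
g(2.5) = 50, g(2.75) = 63.78125, g(3.25) = 98.84375, g(4.5) = 239, g(4.75) = 277.53125, g(7.5) = 1002.5.
Sum = Σ Δu_i · g(u_i).
Sum = 3215.375.

3215.375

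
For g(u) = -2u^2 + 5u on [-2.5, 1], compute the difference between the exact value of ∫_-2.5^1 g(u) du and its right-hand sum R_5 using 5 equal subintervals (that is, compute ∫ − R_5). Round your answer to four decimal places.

Exact integral: ∫_-2.5^1 g(u) du ≈ -24.208333.
R_5 = -14.98.
Error ≈ -24.208333 − (-14.98) ≈ -9.2283.

-9.2283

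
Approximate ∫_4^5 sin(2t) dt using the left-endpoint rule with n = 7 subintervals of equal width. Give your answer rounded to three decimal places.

0.454

Δt = (5 − 4)/7 = 1/7.
Left endpoints: 4, 29/7, 30/7, 31/7, 32/7, 33/7, 34/7.
f(4) ≈ 0.989, f(29/7) ≈ 0.908, f(30/7) ≈ 0.753, f(31/7) ≈ 0.538, f(32/7) ≈ 0.278, f(33/7) ≈ -0.004, f(34/7) ≈ -0.285.
Sum = Δt · [f(4) + f(29/7) + f(30/7) + ...].
Sum ≈ 0.454.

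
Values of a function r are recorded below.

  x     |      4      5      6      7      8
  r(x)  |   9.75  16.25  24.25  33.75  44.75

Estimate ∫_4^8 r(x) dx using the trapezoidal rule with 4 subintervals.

101.5

Δx = 1.
T_4 = (1/2)·[9.75 + 2·16.25 + 2·24.25 + 2·33.75 + 44.75] = 101.5.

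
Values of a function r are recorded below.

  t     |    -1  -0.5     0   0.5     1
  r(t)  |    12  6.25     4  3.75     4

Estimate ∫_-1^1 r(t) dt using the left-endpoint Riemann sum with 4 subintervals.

13

Δt = 0.5.
Sum = 0.5·[12 + 6.25 + 4 + 3.75] = 13.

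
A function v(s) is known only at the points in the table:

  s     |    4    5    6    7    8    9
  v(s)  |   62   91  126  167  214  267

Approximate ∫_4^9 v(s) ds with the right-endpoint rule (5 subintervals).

865

Δs = 1.
Sum = 1·[91 + 126 + 167 + 214 + 267] = 865.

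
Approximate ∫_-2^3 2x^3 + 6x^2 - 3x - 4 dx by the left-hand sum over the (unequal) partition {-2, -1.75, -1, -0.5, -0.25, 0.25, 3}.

-3.03125

Subinterval widths: 0.25, 0.75, 0.5, 0.25, 0.5, 2.75.
Left endpoints: -2, -1.75, -1, -0.5, -0.25, 0.25.
f(-2) = 10, f(-1.75) = 8.90625, f(-1) = 3, f(-0.5) = -1.25, f(-0.25) = -2.90625, f(0.25) = -4.34375.
Sum = Σ Δx_i · f(x_i).
Sum = -3.03125.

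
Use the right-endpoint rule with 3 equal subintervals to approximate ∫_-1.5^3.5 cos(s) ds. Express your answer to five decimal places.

-0.34974

Δs = (3.5 − (-1.5))/3 = 5/3.
Right endpoints: 1/6, 11/6, 3.5.
f(1/6) ≈ 0.98614, f(11/6) ≈ -0.25953, f(3.5) ≈ -0.93646.
Sum = Δs · [f(1/6) + f(11/6) + f(3.5)].
Sum ≈ -0.34974.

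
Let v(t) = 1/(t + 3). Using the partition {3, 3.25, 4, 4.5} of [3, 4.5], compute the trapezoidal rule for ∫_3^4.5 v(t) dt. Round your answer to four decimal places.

Subinterval widths: 0.25, 0.75, 0.5.
v(3) = 1/6, v(3.25) = 0.16, v(4) = 1/7, v(4.5) = 2/15.
On each subinterval the trapezoid contributes (Δt_i/2)·[v(t_{i-1}) + v(t_i)].
Sum ≈ 0.2235.

0.2235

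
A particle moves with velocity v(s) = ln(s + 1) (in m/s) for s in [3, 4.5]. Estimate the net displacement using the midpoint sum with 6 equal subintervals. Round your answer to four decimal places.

Δs = (4.5 − 3)/6 = 0.25.
Midpoints: 3.125, 3.375, 3.625, 3.875, 4.125, 4.375.
v(3.125) ≈ 1.4171, v(3.375) ≈ 1.4759, v(3.625) ≈ 1.5315, v(3.875) ≈ 1.5841, v(4.125) ≈ 1.6341, v(4.375) ≈ 1.6818.
Sum = Δs · [v(3.125) + v(3.375) + v(3.625) + ...].
Sum ≈ 2.3311.

2.3311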